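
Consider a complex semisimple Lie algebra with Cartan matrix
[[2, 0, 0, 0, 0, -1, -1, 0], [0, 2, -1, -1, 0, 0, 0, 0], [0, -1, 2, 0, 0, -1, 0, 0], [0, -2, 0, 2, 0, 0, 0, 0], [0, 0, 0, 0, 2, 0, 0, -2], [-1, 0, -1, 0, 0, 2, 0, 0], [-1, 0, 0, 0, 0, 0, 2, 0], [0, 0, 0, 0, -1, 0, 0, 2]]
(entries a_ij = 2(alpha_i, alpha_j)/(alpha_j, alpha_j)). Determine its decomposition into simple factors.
B_2 (so(5)) + C_6 (sp(12))

The diagram associated to this matrix has two connected components: the simple roots {alpha_5, alpha_8} form a chain of 2 nodes with a double edge at one end; the terminal node there is the unique short simple root (B_2), and {alpha_1, alpha_2, alpha_3, alpha_4, alpha_6, alpha_7} form a chain of 6 nodes with a double edge at one end; the terminal node there is the unique long simple root (C_6). A semisimple Lie algebra decomposes uniquely as the direct sum of simple ideals, one per connected component of its Dynkin diagram, so g ≅ B_2 ⊕ C_6 (dimension 10 + 78 = 88).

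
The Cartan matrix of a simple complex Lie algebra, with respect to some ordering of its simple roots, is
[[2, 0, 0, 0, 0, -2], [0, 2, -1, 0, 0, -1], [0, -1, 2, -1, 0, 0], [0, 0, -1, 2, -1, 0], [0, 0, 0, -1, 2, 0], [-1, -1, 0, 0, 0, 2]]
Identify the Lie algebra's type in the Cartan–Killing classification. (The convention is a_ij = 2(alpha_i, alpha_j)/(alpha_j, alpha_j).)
C6

The matrix has rank 6 with 2's on the diagonal. Reading the off-diagonal entries as Dynkin edges (a single edge where a_ij = a_ji = -1; a double or triple edge where a_ij * a_ji = 2 or 3), the diagram is a chain of 6 nodes with a double edge at one end; the terminal node there is the unique long simple root (C_6). One simple-root ordering that puts it in standard form is (alpha_5, alpha_4, alpha_3, alpha_2, alpha_6, alpha_1). So the algebra is type C_6, i.e. sp(12).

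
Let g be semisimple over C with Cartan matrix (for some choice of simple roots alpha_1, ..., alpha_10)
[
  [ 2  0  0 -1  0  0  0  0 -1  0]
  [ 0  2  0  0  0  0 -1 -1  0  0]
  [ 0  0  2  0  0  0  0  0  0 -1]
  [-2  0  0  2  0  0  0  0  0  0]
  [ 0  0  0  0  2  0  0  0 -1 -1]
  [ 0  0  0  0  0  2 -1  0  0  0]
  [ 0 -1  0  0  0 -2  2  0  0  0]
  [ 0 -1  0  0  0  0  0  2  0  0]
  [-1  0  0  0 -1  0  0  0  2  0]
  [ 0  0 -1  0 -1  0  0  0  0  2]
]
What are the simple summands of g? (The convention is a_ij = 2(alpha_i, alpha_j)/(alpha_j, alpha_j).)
type B_4 + type C_6

The diagram associated to this matrix has two connected components: the simple roots {alpha_2, alpha_6, alpha_7, alpha_8} form a chain of 4 nodes with a double edge at one end; the terminal node there is the unique short simple root (B_4), and {alpha_1, alpha_3, alpha_4, alpha_5, alpha_9, alpha_10} form a chain of 6 nodes with a double edge at one end; the terminal node there is the unique long simple root (C_6). A semisimple Lie algebra decomposes uniquely as the direct sum of simple ideals, one per connected component of its Dynkin diagram, so g ≅ B_4 ⊕ C_6 (dimension 36 + 78 = 114).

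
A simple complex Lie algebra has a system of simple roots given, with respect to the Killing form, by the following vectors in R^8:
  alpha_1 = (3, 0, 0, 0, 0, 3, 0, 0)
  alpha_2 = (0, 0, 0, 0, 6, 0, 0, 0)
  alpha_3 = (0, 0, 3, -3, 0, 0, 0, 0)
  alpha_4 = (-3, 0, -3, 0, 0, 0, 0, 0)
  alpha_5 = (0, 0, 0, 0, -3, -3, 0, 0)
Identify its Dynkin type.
Compute the Cartan integers a_ij = 2(alpha_i, alpha_j)/(alpha_j, alpha_j); the resulting 5x5 Cartan matrix is
[[2, 0, 0, -1, -1], [0, 2, 0, 0, -2], [0, 0, 2, -1, 0], [-1, 0, -1, 2, 0], [-1, -1, 0, 0, 2]].
The roots have two lengths (squared-length ratio 2:1); the short ones are alpha_{1,3,4,5}. The associated Dynkin diagram is a chain of 5 nodes with a double edge at one end; the terminal node there is the unique long simple root (C_5), so the type is C_5 (the algebra sp(10)).

C_5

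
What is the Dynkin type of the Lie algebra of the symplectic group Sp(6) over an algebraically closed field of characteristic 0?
type C_3

This is sp(6), which has dimension 6(6+1)/2 = 21 and rank 6/2 = 3. In the classification of classical Lie algebras, the symplectic algebra sp(2n) has type C_n; here n = 3, so the Dynkin diagram is a chain of 3 nodes with a double edge at one end; the terminal node there is the unique long simple root (C_3). Hence the type is C_3.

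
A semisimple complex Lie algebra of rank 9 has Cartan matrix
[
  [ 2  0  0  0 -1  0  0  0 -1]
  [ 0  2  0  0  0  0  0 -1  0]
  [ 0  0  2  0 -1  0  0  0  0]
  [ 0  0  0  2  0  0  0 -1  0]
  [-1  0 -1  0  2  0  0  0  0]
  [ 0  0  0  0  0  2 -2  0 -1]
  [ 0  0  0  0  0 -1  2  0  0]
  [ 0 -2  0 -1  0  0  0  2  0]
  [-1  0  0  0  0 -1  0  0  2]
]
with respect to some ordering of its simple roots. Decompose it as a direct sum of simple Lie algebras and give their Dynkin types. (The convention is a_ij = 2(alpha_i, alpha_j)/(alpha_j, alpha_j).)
The diagram associated to this matrix has two connected components: the simple roots {alpha_2, alpha_4, alpha_8} form a chain of 3 nodes with a double edge at one end; the terminal node there is the unique short simple root (B_3), and {alpha_1, alpha_3, alpha_5, alpha_6, alpha_7, alpha_9} form a chain of 6 nodes with a double edge at one end; the terminal node there is the unique short simple root (B_6). A semisimple Lie algebra decomposes uniquely as the direct sum of simple ideals, one per connected component of its Dynkin diagram, so g ≅ B_3 ⊕ B_6 (dimension 21 + 78 = 99).

B_3 + B_6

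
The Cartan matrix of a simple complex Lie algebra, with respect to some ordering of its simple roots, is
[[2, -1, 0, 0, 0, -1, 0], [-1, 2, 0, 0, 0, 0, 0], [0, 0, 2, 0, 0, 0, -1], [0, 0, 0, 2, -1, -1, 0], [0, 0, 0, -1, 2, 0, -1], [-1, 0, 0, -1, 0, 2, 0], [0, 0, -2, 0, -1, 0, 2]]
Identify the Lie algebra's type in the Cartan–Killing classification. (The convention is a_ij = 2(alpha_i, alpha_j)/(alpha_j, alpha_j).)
B_7 (so(15))

The matrix has rank 7 with 2's on the diagonal. Reading the off-diagonal entries as Dynkin edges (a single edge where a_ij = a_ji = -1; a double or triple edge where a_ij * a_ji = 2 or 3), the diagram is a chain of 7 nodes with a double edge at one end; the terminal node there is the unique short simple root (B_7). One simple-root ordering that puts it in standard form is (alpha_2, alpha_1, alpha_6, alpha_4, alpha_5, alpha_7, alpha_3). So the algebra is type B_7, i.e. so(15).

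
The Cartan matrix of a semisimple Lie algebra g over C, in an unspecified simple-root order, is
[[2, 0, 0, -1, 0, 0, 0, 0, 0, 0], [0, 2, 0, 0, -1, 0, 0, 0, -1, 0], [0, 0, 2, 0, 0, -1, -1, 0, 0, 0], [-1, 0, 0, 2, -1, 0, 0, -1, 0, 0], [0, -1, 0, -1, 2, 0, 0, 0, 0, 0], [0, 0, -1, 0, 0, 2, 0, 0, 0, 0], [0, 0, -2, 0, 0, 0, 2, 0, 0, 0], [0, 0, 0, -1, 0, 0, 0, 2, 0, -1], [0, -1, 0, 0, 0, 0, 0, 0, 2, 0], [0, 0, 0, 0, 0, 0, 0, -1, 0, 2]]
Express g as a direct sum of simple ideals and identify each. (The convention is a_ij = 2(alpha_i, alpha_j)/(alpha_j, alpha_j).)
The diagram associated to this matrix has two connected components: the simple roots {alpha_3, alpha_6, alpha_7} form a chain of 3 nodes with a double edge at one end; the terminal node there is the unique long simple root (C_3), and {alpha_1, alpha_2, alpha_4, alpha_5, alpha_8, alpha_9, alpha_10} form a chain of 6 nodes with one extra node attached to the third node from one end (E_7). A semisimple Lie algebra decomposes uniquely as the direct sum of simple ideals, one per connected component of its Dynkin diagram, so g ≅ C_3 ⊕ E_7 (dimension 21 + 133 = 154).

type C_3 + type E_7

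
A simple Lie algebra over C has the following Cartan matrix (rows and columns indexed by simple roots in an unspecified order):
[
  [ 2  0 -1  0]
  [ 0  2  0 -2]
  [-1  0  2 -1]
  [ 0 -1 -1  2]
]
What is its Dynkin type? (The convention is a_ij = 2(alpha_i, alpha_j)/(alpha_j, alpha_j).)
C_4

The matrix has rank 4 with 2's on the diagonal. Reading the off-diagonal entries as Dynkin edges (a single edge where a_ij = a_ji = -1; a double or triple edge where a_ij * a_ji = 2 or 3), the diagram is a chain of 4 nodes with a double edge at one end; the terminal node there is the unique long simple root (C_4). One simple-root ordering that puts it in standard form is (alpha_1, alpha_3, alpha_4, alpha_2). So the algebra is type C_4, i.e. sp(8).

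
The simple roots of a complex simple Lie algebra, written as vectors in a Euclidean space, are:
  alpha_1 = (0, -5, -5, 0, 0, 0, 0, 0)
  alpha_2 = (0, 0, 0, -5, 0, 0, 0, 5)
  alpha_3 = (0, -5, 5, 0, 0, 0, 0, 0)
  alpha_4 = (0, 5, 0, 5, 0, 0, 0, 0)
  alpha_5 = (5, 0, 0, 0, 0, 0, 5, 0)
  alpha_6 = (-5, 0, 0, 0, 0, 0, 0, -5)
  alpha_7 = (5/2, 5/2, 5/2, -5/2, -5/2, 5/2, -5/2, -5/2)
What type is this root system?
E_7

Compute the Cartan integers a_ij = 2(alpha_i, alpha_j)/(alpha_j, alpha_j); the resulting 7x7 Cartan matrix is
[[2, 0, 0, -1, 0, 0, -1], [0, 2, 0, -1, 0, -1, 0], [0, 0, 2, -1, 0, 0, 0], [-1, -1, -1, 2, 0, 0, 0], [0, 0, 0, 0, 2, -1, 0], [0, -1, 0, 0, -1, 2, 0], [-1, 0, 0, 0, 0, 0, 2]].
All simple roots have the same length, so the diagram is simply laced. The associated Dynkin diagram is a chain of 6 nodes with one extra node attached to the third node from one end (E_7), so the type is E_7.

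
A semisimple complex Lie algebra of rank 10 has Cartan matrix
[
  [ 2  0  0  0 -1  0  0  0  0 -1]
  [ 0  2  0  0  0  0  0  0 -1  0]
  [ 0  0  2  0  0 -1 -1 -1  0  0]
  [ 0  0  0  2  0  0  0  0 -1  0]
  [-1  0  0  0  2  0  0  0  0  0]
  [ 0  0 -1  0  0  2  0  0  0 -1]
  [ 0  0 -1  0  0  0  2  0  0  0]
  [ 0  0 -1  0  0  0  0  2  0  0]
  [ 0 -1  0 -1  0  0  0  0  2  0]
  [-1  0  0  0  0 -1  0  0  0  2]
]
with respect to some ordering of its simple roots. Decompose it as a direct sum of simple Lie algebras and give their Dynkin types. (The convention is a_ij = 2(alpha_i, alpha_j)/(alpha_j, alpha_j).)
A3 ⊕ D7

The diagram associated to this matrix has two connected components: the simple roots {alpha_2, alpha_4, alpha_9} form a chain of 3 nodes with single edges (A_3), and {alpha_1, alpha_3, alpha_5, alpha_6, alpha_7, alpha_8, alpha_10} form a chain of 5 nodes with a fork of two nodes at one end (D_7). A semisimple Lie algebra decomposes uniquely as the direct sum of simple ideals, one per connected component of its Dynkin diagram, so g ≅ A_3 ⊕ D_7 (dimension 15 + 91 = 106).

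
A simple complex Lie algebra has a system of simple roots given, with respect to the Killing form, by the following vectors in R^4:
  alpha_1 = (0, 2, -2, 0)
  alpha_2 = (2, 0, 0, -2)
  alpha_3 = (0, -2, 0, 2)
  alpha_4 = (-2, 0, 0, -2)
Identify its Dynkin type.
Compute the Cartan integers a_ij = 2(alpha_i, alpha_j)/(alpha_j, alpha_j); the resulting 4x4 Cartan matrix is
[[2, 0, -1, 0], [0, 2, -1, 0], [-1, -1, 2, -1], [0, 0, -1, 2]].
All simple roots have the same length, so the diagram is simply laced. The associated Dynkin diagram is a chain of 2 nodes with a fork of two nodes at one end (D_4), so the type is D_4 (the algebra so(8)).

D4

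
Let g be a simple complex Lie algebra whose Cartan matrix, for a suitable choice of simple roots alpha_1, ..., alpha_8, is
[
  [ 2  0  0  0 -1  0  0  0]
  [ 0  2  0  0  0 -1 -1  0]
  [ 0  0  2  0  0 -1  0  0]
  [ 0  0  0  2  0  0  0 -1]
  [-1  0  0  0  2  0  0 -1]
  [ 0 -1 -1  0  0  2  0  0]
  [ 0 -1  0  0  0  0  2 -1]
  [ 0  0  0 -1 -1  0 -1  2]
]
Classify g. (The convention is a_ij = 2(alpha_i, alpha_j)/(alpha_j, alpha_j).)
The matrix has rank 8 with 2's on the diagonal. Reading the off-diagonal entries as Dynkin edges (a single edge where a_ij = a_ji = -1; a double or triple edge where a_ij * a_ji = 2 or 3), the diagram is a chain of 7 nodes with one extra node attached to the third node from one end (E_8). One simple-root ordering that puts it in standard form is (alpha_1, alpha_4, alpha_5, alpha_8, alpha_7, alpha_2, alpha_6, alpha_3). So the algebra is type E_8.

E_8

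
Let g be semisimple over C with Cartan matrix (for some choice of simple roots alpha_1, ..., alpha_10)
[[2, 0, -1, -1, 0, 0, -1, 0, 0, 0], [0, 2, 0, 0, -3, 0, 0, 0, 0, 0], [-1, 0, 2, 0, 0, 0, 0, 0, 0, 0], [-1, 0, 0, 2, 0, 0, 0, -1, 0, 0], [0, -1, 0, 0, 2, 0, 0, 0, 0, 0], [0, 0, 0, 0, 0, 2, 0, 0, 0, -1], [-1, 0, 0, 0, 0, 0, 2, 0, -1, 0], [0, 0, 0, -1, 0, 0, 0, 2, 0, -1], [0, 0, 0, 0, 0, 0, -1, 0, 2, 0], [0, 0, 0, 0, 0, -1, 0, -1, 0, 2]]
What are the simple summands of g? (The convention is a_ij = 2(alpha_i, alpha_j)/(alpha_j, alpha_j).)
The diagram associated to this matrix has two connected components: the simple roots {alpha_1, alpha_3, alpha_4, alpha_6, alpha_7, alpha_8, alpha_9, alpha_10} form a chain of 7 nodes with one extra node attached to the third node from one end (E_8), and {alpha_2, alpha_5} form two nodes joined by a triple edge (G_2). A semisimple Lie algebra decomposes uniquely as the direct sum of simple ideals, one per connected component of its Dynkin diagram, so g ≅ E_8 ⊕ G_2 (dimension 248 + 14 = 262).

E8 ⊕ G2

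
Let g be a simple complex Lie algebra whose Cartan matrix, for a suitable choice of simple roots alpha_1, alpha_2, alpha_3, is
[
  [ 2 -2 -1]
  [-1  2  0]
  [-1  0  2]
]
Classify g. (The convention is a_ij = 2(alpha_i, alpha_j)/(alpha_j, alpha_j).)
B_3 (so(7))

The matrix has rank 3 with 2's on the diagonal. Reading the off-diagonal entries as Dynkin edges (a single edge where a_ij = a_ji = -1; a double or triple edge where a_ij * a_ji = 2 or 3), the diagram is a chain of 3 nodes with a double edge at one end; the terminal node there is the unique short simple root (B_3). One simple-root ordering that puts it in standard form is (alpha_3, alpha_1, alpha_2). So the algebra is type B_3, i.e. so(7).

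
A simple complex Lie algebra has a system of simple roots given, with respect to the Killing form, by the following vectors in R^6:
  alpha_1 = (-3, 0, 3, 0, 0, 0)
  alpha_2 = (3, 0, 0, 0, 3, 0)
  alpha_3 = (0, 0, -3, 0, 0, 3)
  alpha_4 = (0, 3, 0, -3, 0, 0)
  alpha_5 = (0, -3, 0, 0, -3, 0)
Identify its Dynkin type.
type A_5

Compute the Cartan integers a_ij = 2(alpha_i, alpha_j)/(alpha_j, alpha_j); the resulting 5x5 Cartan matrix is
[[2, -1, -1, 0, 0], [-1, 2, 0, 0, -1], [-1, 0, 2, 0, 0], [0, 0, 0, 2, -1], [0, -1, 0, -1, 2]].
All simple roots have the same length, so the diagram is simply laced. The associated Dynkin diagram is a chain of 5 nodes with single edges (A_5), so the type is A_5 (the algebra sl(6)).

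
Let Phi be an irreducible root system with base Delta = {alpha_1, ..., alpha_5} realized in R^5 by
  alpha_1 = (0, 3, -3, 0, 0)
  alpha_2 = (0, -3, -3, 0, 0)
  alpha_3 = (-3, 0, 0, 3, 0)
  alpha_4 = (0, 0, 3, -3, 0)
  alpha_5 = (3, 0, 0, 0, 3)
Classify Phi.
D_5

Compute the Cartan integers a_ij = 2(alpha_i, alpha_j)/(alpha_j, alpha_j); the resulting 5x5 Cartan matrix is
[[2, 0, 0, -1, 0], [0, 2, 0, -1, 0], [0, 0, 2, -1, -1], [-1, -1, -1, 2, 0], [0, 0, -1, 0, 2]].
All simple roots have the same length, so the diagram is simply laced. The associated Dynkin diagram is a chain of 3 nodes with a fork of two nodes at one end (D_5), so the type is D_5 (the algebra so(10)).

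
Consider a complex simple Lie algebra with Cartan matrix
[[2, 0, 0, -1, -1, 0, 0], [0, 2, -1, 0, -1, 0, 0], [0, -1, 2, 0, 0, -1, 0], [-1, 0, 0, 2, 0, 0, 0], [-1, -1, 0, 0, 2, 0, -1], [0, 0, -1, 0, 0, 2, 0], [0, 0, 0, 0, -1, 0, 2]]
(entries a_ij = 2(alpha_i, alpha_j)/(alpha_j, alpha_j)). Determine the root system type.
E_7

The matrix has rank 7 with 2's on the diagonal. Reading the off-diagonal entries as Dynkin edges (a single edge where a_ij = a_ji = -1; a double or triple edge where a_ij * a_ji = 2 or 3), the diagram is a chain of 6 nodes with one extra node attached to the third node from one end (E_7). One simple-root ordering that puts it in standard form is (alpha_4, alpha_7, alpha_1, alpha_5, alpha_2, alpha_3, alpha_6). So the algebra is type E_7.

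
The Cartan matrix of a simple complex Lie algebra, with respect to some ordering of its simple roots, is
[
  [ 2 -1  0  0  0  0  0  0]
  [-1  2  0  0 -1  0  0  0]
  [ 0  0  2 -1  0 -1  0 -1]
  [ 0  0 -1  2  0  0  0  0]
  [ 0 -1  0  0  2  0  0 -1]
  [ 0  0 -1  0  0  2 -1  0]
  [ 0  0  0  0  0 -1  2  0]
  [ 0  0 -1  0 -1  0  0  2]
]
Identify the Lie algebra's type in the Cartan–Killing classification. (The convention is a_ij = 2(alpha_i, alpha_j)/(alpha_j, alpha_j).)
type E_8

The matrix has rank 8 with 2's on the diagonal. Reading the off-diagonal entries as Dynkin edges (a single edge where a_ij = a_ji = -1; a double or triple edge where a_ij * a_ji = 2 or 3), the diagram is a chain of 7 nodes with one extra node attached to the third node from one end (E_8). One simple-root ordering that puts it in standard form is (alpha_7, alpha_4, alpha_6, alpha_3, alpha_8, alpha_5, alpha_2, alpha_1). So the algebra is type E_8.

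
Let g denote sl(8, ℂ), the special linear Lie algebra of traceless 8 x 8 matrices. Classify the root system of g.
This is sl(8), which has dimension 8^2 - 1 = 63 and rank 8 - 1 = 7 (a Cartan subalgebra is the diagonal traceless matrices). In the classification of classical Lie algebras, the special linear algebra sl(n+1) has type A_n; here n = 7, so the Dynkin diagram is a chain of 7 nodes with single edges (A_7). Hence the type is A_7.

type A_7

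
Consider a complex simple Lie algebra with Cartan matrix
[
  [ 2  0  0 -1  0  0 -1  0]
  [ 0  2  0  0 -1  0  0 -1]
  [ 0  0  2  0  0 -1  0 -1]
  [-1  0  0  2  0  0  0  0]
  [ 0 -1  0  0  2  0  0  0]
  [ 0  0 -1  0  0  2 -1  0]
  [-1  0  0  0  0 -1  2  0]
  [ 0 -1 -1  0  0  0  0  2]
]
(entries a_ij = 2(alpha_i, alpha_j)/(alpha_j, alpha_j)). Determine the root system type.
A_8 (sl(9))

The matrix has rank 8 with 2's on the diagonal. Reading the off-diagonal entries as Dynkin edges (a single edge where a_ij = a_ji = -1; a double or triple edge where a_ij * a_ji = 2 or 3), the diagram is a chain of 8 nodes with single edges (A_8). One simple-root ordering that puts it in standard form is (alpha_5, alpha_2, alpha_8, alpha_3, alpha_6, alpha_7, alpha_1, alpha_4). So the algebra is type A_8, i.e. sl(9).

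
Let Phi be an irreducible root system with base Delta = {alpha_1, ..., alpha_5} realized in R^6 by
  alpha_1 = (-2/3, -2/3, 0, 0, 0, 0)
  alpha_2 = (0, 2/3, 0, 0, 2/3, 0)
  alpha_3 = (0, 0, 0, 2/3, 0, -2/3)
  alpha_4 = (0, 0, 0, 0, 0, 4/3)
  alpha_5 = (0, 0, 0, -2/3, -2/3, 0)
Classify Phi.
C_5 (sp(10))

Compute the Cartan integers a_ij = 2(alpha_i, alpha_j)/(alpha_j, alpha_j); the resulting 5x5 Cartan matrix is
[[2, -1, 0, 0, 0], [-1, 2, 0, 0, -1], [0, 0, 2, -1, -1], [0, 0, -2, 2, 0], [0, -1, -1, 0, 2]].
The roots have two lengths (squared-length ratio 2:1); the short ones are alpha_{1,2,3,5}. The associated Dynkin diagram is a chain of 5 nodes with a double edge at one end; the terminal node there is the unique long simple root (C_5), so the type is C_5 (the algebra sp(10)).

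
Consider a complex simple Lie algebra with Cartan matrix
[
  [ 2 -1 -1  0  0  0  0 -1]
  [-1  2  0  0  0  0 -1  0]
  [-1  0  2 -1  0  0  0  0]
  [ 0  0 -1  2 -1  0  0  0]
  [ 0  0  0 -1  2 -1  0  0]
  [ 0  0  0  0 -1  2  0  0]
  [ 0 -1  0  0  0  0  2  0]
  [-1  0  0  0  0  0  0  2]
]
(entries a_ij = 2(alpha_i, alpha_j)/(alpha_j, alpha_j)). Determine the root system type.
E_8

The matrix has rank 8 with 2's on the diagonal. Reading the off-diagonal entries as Dynkin edges (a single edge where a_ij = a_ji = -1; a double or triple edge where a_ij * a_ji = 2 or 3), the diagram is a chain of 7 nodes with one extra node attached to the third node from one end (E_8). One simple-root ordering that puts it in standard form is (alpha_7, alpha_8, alpha_2, alpha_1, alpha_3, alpha_4, alpha_5, alpha_6). So the algebra is type E_8.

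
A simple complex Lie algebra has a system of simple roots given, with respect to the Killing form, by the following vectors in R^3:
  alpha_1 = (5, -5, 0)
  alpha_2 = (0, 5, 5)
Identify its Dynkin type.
Compute the Cartan integers a_ij = 2(alpha_i, alpha_j)/(alpha_j, alpha_j); the resulting 2x2 Cartan matrix is
[[2, -1], [-1, 2]].
All simple roots have the same length, so the diagram is simply laced. The associated Dynkin diagram is a chain of 2 nodes with single edges (A_2), so the type is A_2 (the algebra sl(3)).

type A_2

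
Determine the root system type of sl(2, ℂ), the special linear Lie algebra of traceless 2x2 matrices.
This is sl(2), which has dimension 2^2 - 1 = 3 and rank 2 - 1 = 1 (a Cartan subalgebra is the diagonal traceless matrices). In the classification of classical Lie algebras, the special linear algebra sl(n+1) has type A_n; here n = 1, so the Dynkin diagram is a chain of 1 nodes with single edges (A_1). Hence the type is A_1.

type A_1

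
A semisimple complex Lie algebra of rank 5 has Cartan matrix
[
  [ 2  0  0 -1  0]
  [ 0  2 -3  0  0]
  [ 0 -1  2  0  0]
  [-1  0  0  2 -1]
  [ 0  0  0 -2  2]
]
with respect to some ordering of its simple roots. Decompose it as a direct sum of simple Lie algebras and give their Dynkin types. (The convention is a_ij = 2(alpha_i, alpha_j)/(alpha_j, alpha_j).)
C_3 (sp(6)) ⊕ G_2

The diagram associated to this matrix has two connected components: the simple roots {alpha_1, alpha_4, alpha_5} form a chain of 3 nodes with a double edge at one end; the terminal node there is the unique long simple root (C_3), and {alpha_2, alpha_3} form two nodes joined by a triple edge (G_2). A semisimple Lie algebra decomposes uniquely as the direct sum of simple ideals, one per connected component of its Dynkin diagram, so g ≅ C_3 ⊕ G_2 (dimension 21 + 14 = 35).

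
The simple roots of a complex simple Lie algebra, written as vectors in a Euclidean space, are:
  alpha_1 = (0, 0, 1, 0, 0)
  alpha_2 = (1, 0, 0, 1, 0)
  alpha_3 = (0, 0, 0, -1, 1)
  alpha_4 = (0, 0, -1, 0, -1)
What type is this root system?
B4

Compute the Cartan integers a_ij = 2(alpha_i, alpha_j)/(alpha_j, alpha_j); the resulting 4x4 Cartan matrix is
[[2, 0, 0, -1], [0, 2, -1, 0], [0, -1, 2, -1], [-2, 0, -1, 2]].
The roots have two lengths (squared-length ratio 2:1); the short ones are alpha_{1}. The associated Dynkin diagram is a chain of 4 nodes with a double edge at one end; the terminal node there is the unique short simple root (B_4), so the type is B_4 (the algebra so(9)).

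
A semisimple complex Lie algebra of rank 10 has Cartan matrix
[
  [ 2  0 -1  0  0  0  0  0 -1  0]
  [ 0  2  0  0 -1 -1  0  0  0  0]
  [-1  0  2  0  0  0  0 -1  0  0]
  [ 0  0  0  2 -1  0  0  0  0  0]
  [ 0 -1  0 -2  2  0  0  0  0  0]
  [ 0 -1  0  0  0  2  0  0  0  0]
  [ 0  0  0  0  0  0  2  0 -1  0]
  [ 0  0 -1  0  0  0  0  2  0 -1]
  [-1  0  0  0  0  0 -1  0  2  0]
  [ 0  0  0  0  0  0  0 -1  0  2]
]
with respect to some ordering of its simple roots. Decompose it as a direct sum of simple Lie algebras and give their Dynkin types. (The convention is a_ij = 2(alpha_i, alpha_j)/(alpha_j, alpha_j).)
The diagram associated to this matrix has two connected components: the simple roots {alpha_1, alpha_3, alpha_7, alpha_8, alpha_9, alpha_10} form a chain of 6 nodes with single edges (A_6), and {alpha_2, alpha_4, alpha_5, alpha_6} form a chain of 4 nodes with a double edge at one end; the terminal node there is the unique short simple root (B_4). A semisimple Lie algebra decomposes uniquely as the direct sum of simple ideals, one per connected component of its Dynkin diagram, so g ≅ A_6 ⊕ B_4 (dimension 48 + 36 = 84).

A_6 + B_4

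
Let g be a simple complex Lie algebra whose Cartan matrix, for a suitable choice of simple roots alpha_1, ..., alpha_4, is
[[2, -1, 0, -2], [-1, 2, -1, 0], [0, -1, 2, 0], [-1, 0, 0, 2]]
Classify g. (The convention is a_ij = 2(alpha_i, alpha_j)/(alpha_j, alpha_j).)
The matrix has rank 4 with 2's on the diagonal. Reading the off-diagonal entries as Dynkin edges (a single edge where a_ij = a_ji = -1; a double or triple edge where a_ij * a_ji = 2 or 3), the diagram is a chain of 4 nodes with a double edge at one end; the terminal node there is the unique short simple root (B_4). One simple-root ordering that puts it in standard form is (alpha_3, alpha_2, alpha_1, alpha_4). So the algebra is type B_4, i.e. so(9).

B_4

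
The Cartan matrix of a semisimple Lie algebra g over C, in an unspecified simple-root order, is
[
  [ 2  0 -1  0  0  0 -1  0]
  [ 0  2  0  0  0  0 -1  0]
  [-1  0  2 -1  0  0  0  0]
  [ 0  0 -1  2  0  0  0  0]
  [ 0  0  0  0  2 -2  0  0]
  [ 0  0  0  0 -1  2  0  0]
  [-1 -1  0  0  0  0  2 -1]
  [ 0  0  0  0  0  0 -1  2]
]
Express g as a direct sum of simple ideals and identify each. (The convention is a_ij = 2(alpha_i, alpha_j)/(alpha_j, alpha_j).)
The diagram associated to this matrix has two connected components: the simple roots {alpha_5, alpha_6} form a chain of 2 nodes with a double edge at one end; the terminal node there is the unique short simple root (B_2), and {alpha_1, alpha_2, alpha_3, alpha_4, alpha_7, alpha_8} form a chain of 4 nodes with a fork of two nodes at one end (D_6). A semisimple Lie algebra decomposes uniquely as the direct sum of simple ideals, one per connected component of its Dynkin diagram, so g ≅ B_2 ⊕ D_6 (dimension 10 + 66 = 76).

type B_2 + type D_6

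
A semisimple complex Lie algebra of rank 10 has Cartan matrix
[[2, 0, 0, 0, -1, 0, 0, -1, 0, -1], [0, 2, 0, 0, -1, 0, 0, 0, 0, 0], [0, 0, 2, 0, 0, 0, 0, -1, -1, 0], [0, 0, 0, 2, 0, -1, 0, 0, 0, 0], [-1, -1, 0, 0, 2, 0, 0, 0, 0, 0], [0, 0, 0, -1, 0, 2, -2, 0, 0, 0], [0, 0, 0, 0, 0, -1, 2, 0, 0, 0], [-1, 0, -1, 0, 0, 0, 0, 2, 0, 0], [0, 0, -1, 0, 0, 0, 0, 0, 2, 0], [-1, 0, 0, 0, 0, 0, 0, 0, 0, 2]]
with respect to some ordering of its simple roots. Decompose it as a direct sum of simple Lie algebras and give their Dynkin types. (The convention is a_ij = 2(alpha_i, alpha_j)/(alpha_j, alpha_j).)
The diagram associated to this matrix has two connected components: the simple roots {alpha_4, alpha_6, alpha_7} form a chain of 3 nodes with a double edge at one end; the terminal node there is the unique short simple root (B_3), and {alpha_1, alpha_2, alpha_3, alpha_5, alpha_8, alpha_9, alpha_10} form a chain of 6 nodes with one extra node attached to the third node from one end (E_7). A semisimple Lie algebra decomposes uniquely as the direct sum of simple ideals, one per connected component of its Dynkin diagram, so g ≅ B_3 ⊕ E_7 (dimension 21 + 133 = 154).

B_3 + E_7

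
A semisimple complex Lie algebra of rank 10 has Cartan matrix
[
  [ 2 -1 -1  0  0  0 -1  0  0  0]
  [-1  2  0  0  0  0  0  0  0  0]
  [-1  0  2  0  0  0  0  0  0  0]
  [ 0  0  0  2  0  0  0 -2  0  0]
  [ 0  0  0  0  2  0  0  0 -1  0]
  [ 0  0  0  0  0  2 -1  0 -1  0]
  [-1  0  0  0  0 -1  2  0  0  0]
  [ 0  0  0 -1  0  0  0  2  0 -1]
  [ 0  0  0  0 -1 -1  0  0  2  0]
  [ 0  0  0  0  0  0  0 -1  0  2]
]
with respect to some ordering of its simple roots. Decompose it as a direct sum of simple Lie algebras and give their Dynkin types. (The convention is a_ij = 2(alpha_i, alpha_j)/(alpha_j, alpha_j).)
C_3 (sp(6)) + D_7 (so(14))

The diagram associated to this matrix has two connected components: the simple roots {alpha_4, alpha_8, alpha_10} form a chain of 3 nodes with a double edge at one end; the terminal node there is the unique long simple root (C_3), and {alpha_1, alpha_2, alpha_3, alpha_5, alpha_6, alpha_7, alpha_9} form a chain of 5 nodes with a fork of two nodes at one end (D_7). A semisimple Lie algebra decomposes uniquely as the direct sum of simple ideals, one per connected component of its Dynkin diagram, so g ≅ C_3 ⊕ D_7 (dimension 21 + 91 = 112).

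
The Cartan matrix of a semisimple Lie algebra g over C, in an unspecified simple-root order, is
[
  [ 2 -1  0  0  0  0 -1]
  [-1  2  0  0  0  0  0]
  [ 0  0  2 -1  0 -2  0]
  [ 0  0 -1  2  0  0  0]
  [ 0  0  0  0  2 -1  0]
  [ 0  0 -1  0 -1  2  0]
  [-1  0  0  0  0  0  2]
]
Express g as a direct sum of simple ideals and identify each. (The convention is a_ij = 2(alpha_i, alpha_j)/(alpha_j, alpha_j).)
The diagram associated to this matrix has two connected components: the simple roots {alpha_1, alpha_2, alpha_7} form a chain of 3 nodes with single edges (A_3), and {alpha_3, alpha_4, alpha_5, alpha_6} form a chain of 4 nodes with a double edge between the middle two (F_4). A semisimple Lie algebra decomposes uniquely as the direct sum of simple ideals, one per connected component of its Dynkin diagram, so g ≅ A_3 ⊕ F_4 (dimension 15 + 52 = 67).

A_3 + F_4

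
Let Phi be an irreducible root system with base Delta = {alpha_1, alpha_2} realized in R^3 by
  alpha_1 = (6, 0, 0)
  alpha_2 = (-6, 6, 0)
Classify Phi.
Compute the Cartan integers a_ij = 2(alpha_i, alpha_j)/(alpha_j, alpha_j); the resulting 2x2 Cartan matrix is
[[2, -1], [-2, 2]].
The roots have two lengths (squared-length ratio 2:1); the short ones are alpha_{1}. The associated Dynkin diagram is a chain of 2 nodes with a double edge at one end; the terminal node there is the unique short simple root (B_2), so the type is B_2 (the algebra so(5)).

B2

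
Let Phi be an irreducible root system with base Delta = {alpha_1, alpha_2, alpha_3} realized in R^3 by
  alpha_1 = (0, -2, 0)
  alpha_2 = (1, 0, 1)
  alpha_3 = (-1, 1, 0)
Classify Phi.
Compute the Cartan integers a_ij = 2(alpha_i, alpha_j)/(alpha_j, alpha_j); the resulting 3x3 Cartan matrix is
[[2, 0, -2], [0, 2, -1], [-1, -1, 2]].
The roots have two lengths (squared-length ratio 2:1); the short ones are alpha_{2,3}. The associated Dynkin diagram is a chain of 3 nodes with a double edge at one end; the terminal node there is the unique long simple root (C_3), so the type is C_3 (the algebra sp(6)).

C_3 (sp(6))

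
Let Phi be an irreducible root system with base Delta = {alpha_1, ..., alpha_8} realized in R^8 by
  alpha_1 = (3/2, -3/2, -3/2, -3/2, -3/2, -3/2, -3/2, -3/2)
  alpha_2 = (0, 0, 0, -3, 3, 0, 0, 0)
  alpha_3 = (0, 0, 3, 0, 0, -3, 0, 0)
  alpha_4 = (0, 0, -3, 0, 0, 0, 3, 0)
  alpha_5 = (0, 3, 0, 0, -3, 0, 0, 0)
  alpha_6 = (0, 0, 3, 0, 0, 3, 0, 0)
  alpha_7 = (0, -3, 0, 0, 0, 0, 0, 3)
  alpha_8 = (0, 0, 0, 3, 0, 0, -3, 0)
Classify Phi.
type E_8

Compute the Cartan integers a_ij = 2(alpha_i, alpha_j)/(alpha_j, alpha_j); the resulting 8x8 Cartan matrix is
[[2, 0, 0, 0, 0, -1, 0, 0], [0, 2, 0, 0, -1, 0, 0, -1], [0, 0, 2, -1, 0, 0, 0, 0], [0, 0, -1, 2, 0, -1, 0, -1], [0, -1, 0, 0, 2, 0, -1, 0], [-1, 0, 0, -1, 0, 2, 0, 0], [0, 0, 0, 0, -1, 0, 2, 0], [0, -1, 0, -1, 0, 0, 0, 2]].
All simple roots have the same length, so the diagram is simply laced. The associated Dynkin diagram is a chain of 7 nodes with one extra node attached to the third node from one end (E_8), so the type is E_8.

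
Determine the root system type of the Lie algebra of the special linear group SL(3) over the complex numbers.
A_2 (sl(3))

This is sl(3), which has dimension 3^2 - 1 = 8 and rank 3 - 1 = 2 (a Cartan subalgebra is the diagonal traceless matrices). In the classification of classical Lie algebras, the special linear algebra sl(n+1) has type A_n; here n = 2, so the Dynkin diagram is a chain of 2 nodes with single edges (A_2). Hence the type is A_2.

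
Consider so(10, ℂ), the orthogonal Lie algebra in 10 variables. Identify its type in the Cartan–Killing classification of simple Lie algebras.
D5

This is so(10) with 10 even, which has dimension 10(10-1)/2 = 45 and rank 10/2 = 5. In the classification of classical Lie algebras, the orthogonal algebra so(2n) in an even number of variables has type D_n; here n = 5, so the Dynkin diagram is a chain of 3 nodes with a fork of two nodes at one end (D_5). Hence the type is D_5.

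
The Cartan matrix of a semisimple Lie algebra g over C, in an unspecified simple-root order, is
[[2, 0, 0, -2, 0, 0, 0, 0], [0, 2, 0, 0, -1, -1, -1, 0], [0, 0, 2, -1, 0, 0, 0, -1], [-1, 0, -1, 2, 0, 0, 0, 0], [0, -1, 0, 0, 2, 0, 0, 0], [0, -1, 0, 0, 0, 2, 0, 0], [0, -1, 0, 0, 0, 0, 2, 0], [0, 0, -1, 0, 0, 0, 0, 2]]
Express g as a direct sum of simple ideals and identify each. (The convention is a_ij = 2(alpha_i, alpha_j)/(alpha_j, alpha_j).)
The diagram associated to this matrix has two connected components: the simple roots {alpha_1, alpha_3, alpha_4, alpha_8} form a chain of 4 nodes with a double edge at one end; the terminal node there is the unique long simple root (C_4), and {alpha_2, alpha_5, alpha_6, alpha_7} form a chain of 2 nodes with a fork of two nodes at one end (D_4). A semisimple Lie algebra decomposes uniquely as the direct sum of simple ideals, one per connected component of its Dynkin diagram, so g ≅ C_4 ⊕ D_4 (dimension 36 + 28 = 64).

type C_4 + type D_4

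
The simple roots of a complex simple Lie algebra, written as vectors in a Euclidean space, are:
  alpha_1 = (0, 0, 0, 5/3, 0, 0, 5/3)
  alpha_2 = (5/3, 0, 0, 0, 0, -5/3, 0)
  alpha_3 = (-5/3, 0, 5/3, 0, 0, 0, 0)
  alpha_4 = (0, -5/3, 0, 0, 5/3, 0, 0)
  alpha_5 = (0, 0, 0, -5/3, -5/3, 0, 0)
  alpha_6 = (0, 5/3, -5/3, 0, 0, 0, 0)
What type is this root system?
type A_6

Compute the Cartan integers a_ij = 2(alpha_i, alpha_j)/(alpha_j, alpha_j); the resulting 6x6 Cartan matrix is
[[2, 0, 0, 0, -1, 0], [0, 2, -1, 0, 0, 0], [0, -1, 2, 0, 0, -1], [0, 0, 0, 2, -1, -1], [-1, 0, 0, -1, 2, 0], [0, 0, -1, -1, 0, 2]].
All simple roots have the same length, so the diagram is simply laced. The associated Dynkin diagram is a chain of 6 nodes with single edges (A_6), so the type is A_6 (the algebra sl(7)).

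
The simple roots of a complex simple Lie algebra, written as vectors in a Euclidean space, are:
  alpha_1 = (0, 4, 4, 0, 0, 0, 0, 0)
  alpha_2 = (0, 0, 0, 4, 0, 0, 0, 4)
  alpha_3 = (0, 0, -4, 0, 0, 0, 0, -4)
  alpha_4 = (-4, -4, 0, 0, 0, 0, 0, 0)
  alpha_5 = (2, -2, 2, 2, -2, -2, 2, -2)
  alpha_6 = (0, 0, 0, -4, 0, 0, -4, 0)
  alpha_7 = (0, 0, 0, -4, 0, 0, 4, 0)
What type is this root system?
Compute the Cartan integers a_ij = 2(alpha_i, alpha_j)/(alpha_j, alpha_j); the resulting 7x7 Cartan matrix is
[[2, 0, -1, -1, 0, 0, 0], [0, 2, -1, 0, 0, -1, -1], [-1, -1, 2, 0, 0, 0, 0], [-1, 0, 0, 2, 0, 0, 0], [0, 0, 0, 0, 2, -1, 0], [0, -1, 0, 0, -1, 2, 0], [0, -1, 0, 0, 0, 0, 2]].
All simple roots have the same length, so the diagram is simply laced. The associated Dynkin diagram is a chain of 6 nodes with one extra node attached to the third node from one end (E_7), so the type is E_7.

E7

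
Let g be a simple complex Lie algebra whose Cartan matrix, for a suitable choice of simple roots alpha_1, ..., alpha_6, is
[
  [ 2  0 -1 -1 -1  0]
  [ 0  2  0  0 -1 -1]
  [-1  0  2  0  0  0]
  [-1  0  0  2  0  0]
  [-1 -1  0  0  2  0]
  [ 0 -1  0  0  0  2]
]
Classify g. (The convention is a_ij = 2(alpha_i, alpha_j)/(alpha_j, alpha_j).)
D_6

The matrix has rank 6 with 2's on the diagonal. Reading the off-diagonal entries as Dynkin edges (a single edge where a_ij = a_ji = -1; a double or triple edge where a_ij * a_ji = 2 or 3), the diagram is a chain of 4 nodes with a fork of two nodes at one end (D_6). One simple-root ordering that puts it in standard form is (alpha_6, alpha_2, alpha_5, alpha_1, alpha_4, alpha_3). So the algebra is type D_6, i.e. so(12).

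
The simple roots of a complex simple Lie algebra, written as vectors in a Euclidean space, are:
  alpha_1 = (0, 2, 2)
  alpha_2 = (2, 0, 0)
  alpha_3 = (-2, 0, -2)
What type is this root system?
Compute the Cartan integers a_ij = 2(alpha_i, alpha_j)/(alpha_j, alpha_j); the resulting 3x3 Cartan matrix is
[[2, 0, -1], [0, 2, -1], [-1, -2, 2]].
The roots have two lengths (squared-length ratio 2:1); the short ones are alpha_{2}. The associated Dynkin diagram is a chain of 3 nodes with a double edge at one end; the terminal node there is the unique short simple root (B_3), so the type is B_3 (the algebra so(7)).

B_3 (so(7))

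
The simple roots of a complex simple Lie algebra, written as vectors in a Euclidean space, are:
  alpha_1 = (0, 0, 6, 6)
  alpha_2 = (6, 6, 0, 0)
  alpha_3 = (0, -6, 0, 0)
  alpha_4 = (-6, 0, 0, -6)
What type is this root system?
B4

Compute the Cartan integers a_ij = 2(alpha_i, alpha_j)/(alpha_j, alpha_j); the resulting 4x4 Cartan matrix is
[[2, 0, 0, -1], [0, 2, -2, -1], [0, -1, 2, 0], [-1, -1, 0, 2]].
The roots have two lengths (squared-length ratio 2:1); the short ones are alpha_{3}. The associated Dynkin diagram is a chain of 4 nodes with a double edge at one end; the terminal node there is the unique short simple root (B_4), so the type is B_4 (the algebra so(9)).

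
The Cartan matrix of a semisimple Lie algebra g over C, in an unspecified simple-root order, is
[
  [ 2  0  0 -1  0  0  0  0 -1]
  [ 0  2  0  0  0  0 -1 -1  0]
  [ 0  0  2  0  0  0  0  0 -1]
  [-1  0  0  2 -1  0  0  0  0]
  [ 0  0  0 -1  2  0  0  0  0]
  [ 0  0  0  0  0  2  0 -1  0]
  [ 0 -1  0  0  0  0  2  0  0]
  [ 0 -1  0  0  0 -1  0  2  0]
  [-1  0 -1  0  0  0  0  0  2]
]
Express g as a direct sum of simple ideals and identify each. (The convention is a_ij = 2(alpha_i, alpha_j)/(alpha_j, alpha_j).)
A_4 ⊕ A_5

The diagram associated to this matrix has two connected components: the simple roots {alpha_2, alpha_6, alpha_7, alpha_8} form a chain of 4 nodes with single edges (A_4), and {alpha_1, alpha_3, alpha_4, alpha_5, alpha_9} form a chain of 5 nodes with single edges (A_5). A semisimple Lie algebra decomposes uniquely as the direct sum of simple ideals, one per connected component of its Dynkin diagram, so g ≅ A_4 ⊕ A_5 (dimension 24 + 35 = 59).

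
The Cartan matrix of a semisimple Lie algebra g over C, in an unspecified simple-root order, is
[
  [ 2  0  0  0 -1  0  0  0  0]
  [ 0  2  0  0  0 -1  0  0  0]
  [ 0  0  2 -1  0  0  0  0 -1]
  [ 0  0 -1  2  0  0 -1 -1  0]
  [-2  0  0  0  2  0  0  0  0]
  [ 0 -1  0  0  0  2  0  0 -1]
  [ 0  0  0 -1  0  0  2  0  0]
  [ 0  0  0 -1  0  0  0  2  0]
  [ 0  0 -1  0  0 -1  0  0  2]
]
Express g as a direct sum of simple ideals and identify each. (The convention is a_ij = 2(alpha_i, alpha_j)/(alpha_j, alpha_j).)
The diagram associated to this matrix has two connected components: the simple roots {alpha_1, alpha_5} form a chain of 2 nodes with a double edge at one end; the terminal node there is the unique short simple root (B_2), and {alpha_2, alpha_3, alpha_4, alpha_6, alpha_7, alpha_8, alpha_9} form a chain of 5 nodes with a fork of two nodes at one end (D_7). A semisimple Lie algebra decomposes uniquely as the direct sum of simple ideals, one per connected component of its Dynkin diagram, so g ≅ B_2 ⊕ D_7 (dimension 10 + 91 = 101).

B_2 ⊕ D_7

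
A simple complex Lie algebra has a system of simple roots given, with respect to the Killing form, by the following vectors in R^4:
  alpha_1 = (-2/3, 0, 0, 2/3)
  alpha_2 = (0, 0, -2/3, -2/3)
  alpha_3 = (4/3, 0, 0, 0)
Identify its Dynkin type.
C_3 (sp(6))

Compute the Cartan integers a_ij = 2(alpha_i, alpha_j)/(alpha_j, alpha_j); the resulting 3x3 Cartan matrix is
[[2, -1, -1], [-1, 2, 0], [-2, 0, 2]].
The roots have two lengths (squared-length ratio 2:1); the short ones are alpha_{1,2}. The associated Dynkin diagram is a chain of 3 nodes with a double edge at one end; the terminal node there is the unique long simple root (C_3), so the type is C_3 (the algebra sp(6)).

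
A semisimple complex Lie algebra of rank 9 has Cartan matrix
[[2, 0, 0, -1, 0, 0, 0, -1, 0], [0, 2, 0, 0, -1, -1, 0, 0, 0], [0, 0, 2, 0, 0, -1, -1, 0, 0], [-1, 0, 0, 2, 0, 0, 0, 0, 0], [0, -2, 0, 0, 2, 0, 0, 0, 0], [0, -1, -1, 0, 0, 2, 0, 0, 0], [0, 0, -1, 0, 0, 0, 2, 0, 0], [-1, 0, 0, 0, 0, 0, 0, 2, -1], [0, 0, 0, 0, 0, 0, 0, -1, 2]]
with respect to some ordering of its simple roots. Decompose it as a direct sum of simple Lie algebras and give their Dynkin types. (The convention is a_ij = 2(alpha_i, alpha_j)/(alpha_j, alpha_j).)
type A_4 + type C_5

The diagram associated to this matrix has two connected components: the simple roots {alpha_1, alpha_4, alpha_8, alpha_9} form a chain of 4 nodes with single edges (A_4), and {alpha_2, alpha_3, alpha_5, alpha_6, alpha_7} form a chain of 5 nodes with a double edge at one end; the terminal node there is the unique long simple root (C_5). A semisimple Lie algebra decomposes uniquely as the direct sum of simple ideals, one per connected component of its Dynkin diagram, so g ≅ A_4 ⊕ C_5 (dimension 24 + 55 = 79).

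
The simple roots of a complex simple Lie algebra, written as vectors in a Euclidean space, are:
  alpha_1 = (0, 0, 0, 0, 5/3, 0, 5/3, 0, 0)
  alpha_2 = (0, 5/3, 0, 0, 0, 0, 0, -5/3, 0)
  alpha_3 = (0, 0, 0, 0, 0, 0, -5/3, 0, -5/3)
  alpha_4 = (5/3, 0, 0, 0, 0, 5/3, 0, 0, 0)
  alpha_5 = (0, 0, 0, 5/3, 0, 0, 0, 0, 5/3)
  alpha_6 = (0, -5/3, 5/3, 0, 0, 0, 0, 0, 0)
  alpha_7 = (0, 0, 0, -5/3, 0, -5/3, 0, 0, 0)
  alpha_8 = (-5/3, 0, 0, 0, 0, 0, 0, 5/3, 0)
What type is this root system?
Compute the Cartan integers a_ij = 2(alpha_i, alpha_j)/(alpha_j, alpha_j); the resulting 8x8 Cartan matrix is
[[2, 0, -1, 0, 0, 0, 0, 0], [0, 2, 0, 0, 0, -1, 0, -1], [-1, 0, 2, 0, -1, 0, 0, 0], [0, 0, 0, 2, 0, 0, -1, -1], [0, 0, -1, 0, 2, 0, -1, 0], [0, -1, 0, 0, 0, 2, 0, 0], [0, 0, 0, -1, -1, 0, 2, 0], [0, -1, 0, -1, 0, 0, 0, 2]].
All simple roots have the same length, so the diagram is simply laced. The associated Dynkin diagram is a chain of 8 nodes with single edges (A_8), so the type is A_8 (the algebra sl(9)).

type A_8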